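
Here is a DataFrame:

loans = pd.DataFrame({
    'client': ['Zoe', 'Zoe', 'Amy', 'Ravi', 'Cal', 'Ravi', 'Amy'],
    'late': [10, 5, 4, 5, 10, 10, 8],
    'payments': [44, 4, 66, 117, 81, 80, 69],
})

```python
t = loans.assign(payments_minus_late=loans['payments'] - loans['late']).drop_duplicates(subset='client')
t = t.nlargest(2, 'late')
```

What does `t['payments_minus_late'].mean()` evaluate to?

add column payments_minus_late = loans['payments'] - loans['late']:
  client  late  payments  payments_minus_late
0    Zoe    10        44                   34
1    Zoe     5         4                   -1
2    Amy     4        66                   62
3   Ravi     5       117                  112
4    Cal    10        81                   71
5   Ravi    10        80                   70
6    Amy     8        69                   61
drop duplicate client (keep=first):
  client  late  payments  payments_minus_late
0    Zoe    10        44                   34
2    Amy     4        66                   62
3   Ravi     5       117                  112
4    Cal    10        81                   71
take 2 rows with largest late:
  client  late  payments  payments_minus_late
0    Zoe    10        44                   34
4    Cal    10        81                   71
Then the mean of column 'payments_minus_late': 52.5

52.5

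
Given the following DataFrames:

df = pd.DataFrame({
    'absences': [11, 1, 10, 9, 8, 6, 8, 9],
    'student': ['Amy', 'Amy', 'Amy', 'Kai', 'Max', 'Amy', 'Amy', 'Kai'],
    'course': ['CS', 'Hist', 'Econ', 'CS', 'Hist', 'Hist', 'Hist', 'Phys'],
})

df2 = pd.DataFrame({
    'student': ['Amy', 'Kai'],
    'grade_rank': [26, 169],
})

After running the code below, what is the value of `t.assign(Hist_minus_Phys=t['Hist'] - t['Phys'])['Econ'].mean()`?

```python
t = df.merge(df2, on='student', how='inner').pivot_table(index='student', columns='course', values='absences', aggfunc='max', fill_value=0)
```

5.0

merge on 'student' (how='inner') → 7 rows:
   absences student course  grade_rank
0        11     Amy     CS          26
1         1     Amy   Hist          26
2        10     Amy   Econ          26
3         9     Kai     CS         169
4         6     Amy   Hist          26
5         8     Amy   Hist          26
6         9     Kai   Phys         169
pivot: rows=student, cols=course, max(absences):
course   CS  Econ  Hist  Phys
student                      
Amy      11    10     8     0
Kai       9     0     0     9
add column Hist_minus_Phys = t['Hist'] - t['Phys']:
course   CS  Econ  Hist  Phys  Hist_minus_Phys
student                                       
Amy      11    10     8     0                8
Kai       9     0     0     9               -9
So mean() = 5.0.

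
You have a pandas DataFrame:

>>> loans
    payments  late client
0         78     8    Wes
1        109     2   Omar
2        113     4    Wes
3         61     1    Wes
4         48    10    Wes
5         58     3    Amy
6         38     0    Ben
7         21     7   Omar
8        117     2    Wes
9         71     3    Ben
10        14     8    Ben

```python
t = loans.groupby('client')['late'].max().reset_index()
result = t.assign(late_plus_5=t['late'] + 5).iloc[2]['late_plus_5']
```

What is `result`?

group by client, max of late:
client
Amy      3
Ben      8
Omar     7
Wes     10
Name: late, dtype: int64
reset_index():
  client  late
0    Amy     3
1    Ben     8
2   Omar     7
3    Wes    10
add column late_plus_5 = t['late'] + 5:
  client  late  late_plus_5
0    Amy     3            8
1    Ben     8           13
2   Omar     7           12
3    Wes    10           15

12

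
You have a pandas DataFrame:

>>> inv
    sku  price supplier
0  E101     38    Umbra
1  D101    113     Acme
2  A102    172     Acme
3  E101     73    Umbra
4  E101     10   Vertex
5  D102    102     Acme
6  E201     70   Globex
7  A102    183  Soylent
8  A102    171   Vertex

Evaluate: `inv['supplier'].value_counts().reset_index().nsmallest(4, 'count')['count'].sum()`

6

value_counts of supplier:
supplier
Acme       3
Umbra      2
Vertex     2
Globex     1
Soylent    1
Name: count, dtype: int64
reset_index():
  supplier  count
0     Acme      3
1    Umbra      2
2   Vertex      2
3   Globex      1
4  Soylent      1
take 4 rows with smallest count:
  supplier  count
3   Globex      1
4  Soylent      1
1    Umbra      2
2   Vertex      2
Hence 6.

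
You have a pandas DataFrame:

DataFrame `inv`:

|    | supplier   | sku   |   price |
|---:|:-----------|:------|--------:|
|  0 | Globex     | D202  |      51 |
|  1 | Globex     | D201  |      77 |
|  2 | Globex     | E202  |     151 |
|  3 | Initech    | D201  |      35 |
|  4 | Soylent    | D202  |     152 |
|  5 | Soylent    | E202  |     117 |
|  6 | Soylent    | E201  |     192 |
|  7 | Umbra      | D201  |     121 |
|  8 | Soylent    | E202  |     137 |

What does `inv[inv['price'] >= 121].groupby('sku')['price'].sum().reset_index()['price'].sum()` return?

753

filter rows where price >= 121:
  supplier   sku  price
2   Globex  E202    151
4  Soylent  D202    152
6  Soylent  E201    192
7    Umbra  D201    121
8  Soylent  E202    137
group by sku, sum of price:
sku
D201    121
D202    152
E201    192
E202    288
Name: price, dtype: int64
reset_index():
    sku  price
0  D201    121
1  D202    152
2  E201    192
3  E202    288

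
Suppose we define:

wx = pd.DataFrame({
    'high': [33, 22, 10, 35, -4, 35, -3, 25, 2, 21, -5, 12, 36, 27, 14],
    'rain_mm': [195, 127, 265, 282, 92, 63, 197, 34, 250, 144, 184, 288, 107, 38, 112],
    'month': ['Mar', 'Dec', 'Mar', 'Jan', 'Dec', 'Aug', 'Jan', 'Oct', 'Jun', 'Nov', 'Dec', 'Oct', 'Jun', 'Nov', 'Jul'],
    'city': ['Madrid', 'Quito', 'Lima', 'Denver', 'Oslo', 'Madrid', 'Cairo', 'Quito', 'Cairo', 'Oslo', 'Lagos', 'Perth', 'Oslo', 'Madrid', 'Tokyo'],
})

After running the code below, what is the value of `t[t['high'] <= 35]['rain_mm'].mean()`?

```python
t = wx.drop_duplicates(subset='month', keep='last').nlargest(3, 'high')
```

drop duplicate month (keep=last):
    high  rain_mm month    city
2     10      265   Mar    Lima
5     35       63   Aug  Madrid
6     -3      197   Jan   Cairo
10    -5      184   Dec   Lagos
11    12      288   Oct   Perth
12    36      107   Jun    Oslo
13    27       38   Nov  Madrid
14    14      112   Jul   Tokyo
take 3 rows with largest high:
    high  rain_mm month    city
12    36      107   Jun    Oslo
5     35       63   Aug  Madrid
13    27       38   Nov  Madrid
filter rows where high <= 35:
    high  rain_mm month    city
5     35       63   Aug  Madrid
13    27       38   Nov  Madrid

50.5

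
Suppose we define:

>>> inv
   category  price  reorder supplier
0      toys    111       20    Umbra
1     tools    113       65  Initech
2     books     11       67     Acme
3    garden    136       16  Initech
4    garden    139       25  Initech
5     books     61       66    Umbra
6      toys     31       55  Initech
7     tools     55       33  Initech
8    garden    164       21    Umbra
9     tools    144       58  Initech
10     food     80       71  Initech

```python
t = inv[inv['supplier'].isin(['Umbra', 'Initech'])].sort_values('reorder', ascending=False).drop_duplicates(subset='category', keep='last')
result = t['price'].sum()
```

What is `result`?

443

filter rows where supplier in ['Umbra', 'Initech']:
   category  price  reorder supplier
0      toys    111       20    Umbra
1     tools    113       65  Initech
3    garden    136       16  Initech
4    garden    139       25  Initech
5     books     61       66    Umbra
6      toys     31       55  Initech
7     tools     55       33  Initech
8    garden    164       21    Umbra
9     tools    144       58  Initech
10     food     80       71  Initech
sort by reorder descending:
   category  price  reorder supplier
10     food     80       71  Initech
5     books     61       66    Umbra
1     tools    113       65  Initech
9     tools    144       58  Initech
6      toys     31       55  Initech
7     tools     55       33  Initech
4    garden    139       25  Initech
8    garden    164       21    Umbra
0      toys    111       20    Umbra
3    garden    136       16  Initech
drop duplicate category (keep=last):
   category  price  reorder supplier
10     food     80       71  Initech
5     books     61       66    Umbra
7     tools     55       33  Initech
0      toys    111       20    Umbra
3    garden    136       16  Initech
Then the sum of column 'price': 443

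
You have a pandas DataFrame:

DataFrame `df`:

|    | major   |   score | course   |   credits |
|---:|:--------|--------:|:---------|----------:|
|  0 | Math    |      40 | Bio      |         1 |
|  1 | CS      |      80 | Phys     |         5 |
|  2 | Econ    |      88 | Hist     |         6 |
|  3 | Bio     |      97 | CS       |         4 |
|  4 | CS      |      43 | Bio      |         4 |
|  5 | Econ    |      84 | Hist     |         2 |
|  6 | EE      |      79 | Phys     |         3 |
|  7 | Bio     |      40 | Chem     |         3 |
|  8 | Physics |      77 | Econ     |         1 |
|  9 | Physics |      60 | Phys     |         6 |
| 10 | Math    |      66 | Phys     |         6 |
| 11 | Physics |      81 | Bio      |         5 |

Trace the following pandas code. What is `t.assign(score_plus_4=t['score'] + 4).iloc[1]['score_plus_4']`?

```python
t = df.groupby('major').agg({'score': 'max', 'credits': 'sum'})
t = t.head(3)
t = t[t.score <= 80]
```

83

group by major: max(score), sum(credits):
         score  credits
major                  
Bio         97        7
CS          80        9
EE          79        3
Econ        88        8
Math        66        7
Physics     81       12
take first 3 rows:
       score  credits
major                
Bio       97        7
CS        80        9
EE        79        3
filter rows where score <= 80:
       score  credits
major                
CS        80        9
EE        79        3
add column score_plus_4 = t['score'] + 4:
       score  credits  score_plus_4
major                              
CS        80        9            84
EE        79        3            83
value at position 1, column 'score_plus_4' → 83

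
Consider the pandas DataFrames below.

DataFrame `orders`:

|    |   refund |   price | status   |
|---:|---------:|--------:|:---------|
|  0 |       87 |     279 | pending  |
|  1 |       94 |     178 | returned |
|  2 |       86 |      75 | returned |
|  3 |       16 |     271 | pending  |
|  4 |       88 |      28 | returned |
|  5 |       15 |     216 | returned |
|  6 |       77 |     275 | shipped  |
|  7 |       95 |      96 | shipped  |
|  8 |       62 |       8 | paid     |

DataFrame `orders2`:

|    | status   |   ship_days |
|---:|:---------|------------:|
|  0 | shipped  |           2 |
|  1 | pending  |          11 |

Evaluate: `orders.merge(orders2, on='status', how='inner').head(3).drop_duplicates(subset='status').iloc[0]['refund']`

merge on 'status' (how='inner') → 4 rows:
   refund  price   status  ship_days
0      87    279  pending         11
1      16    271  pending         11
2      77    275  shipped          2
3      95     96  shipped          2
take first 3 rows:
   refund  price   status  ship_days
0      87    279  pending         11
1      16    271  pending         11
2      77    275  shipped          2
drop duplicate status (keep=first):
   refund  price   status  ship_days
0      87    279  pending         11
2      77    275  shipped          2
The value at position 0, column 'refund' is 87.

87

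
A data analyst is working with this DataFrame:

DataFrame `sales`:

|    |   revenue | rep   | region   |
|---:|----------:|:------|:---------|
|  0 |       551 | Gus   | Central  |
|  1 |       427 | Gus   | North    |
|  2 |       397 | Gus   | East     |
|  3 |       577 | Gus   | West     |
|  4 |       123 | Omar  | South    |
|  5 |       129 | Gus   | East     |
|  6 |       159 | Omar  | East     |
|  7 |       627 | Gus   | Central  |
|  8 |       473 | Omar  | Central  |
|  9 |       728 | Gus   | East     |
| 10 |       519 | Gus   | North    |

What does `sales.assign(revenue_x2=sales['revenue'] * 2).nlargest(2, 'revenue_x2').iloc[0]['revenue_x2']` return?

1456

add column revenue_x2 = sales['revenue'] * 2:
    revenue   rep   region  revenue_x2
0       551   Gus  Central        1102
1       427   Gus    North         854
2       397   Gus     East         794
3       577   Gus     West        1154
4       123  Omar    South         246
5       129   Gus     East         258
6       159  Omar     East         318
7       627   Gus  Central        1254
8       473  Omar  Central         946
9       728   Gus     East        1456
10      519   Gus    North        1038
take 2 rows with largest revenue_x2:
   revenue  rep   region  revenue_x2
9      728  Gus     East        1456
7      627  Gus  Central        1254
Hence 1456.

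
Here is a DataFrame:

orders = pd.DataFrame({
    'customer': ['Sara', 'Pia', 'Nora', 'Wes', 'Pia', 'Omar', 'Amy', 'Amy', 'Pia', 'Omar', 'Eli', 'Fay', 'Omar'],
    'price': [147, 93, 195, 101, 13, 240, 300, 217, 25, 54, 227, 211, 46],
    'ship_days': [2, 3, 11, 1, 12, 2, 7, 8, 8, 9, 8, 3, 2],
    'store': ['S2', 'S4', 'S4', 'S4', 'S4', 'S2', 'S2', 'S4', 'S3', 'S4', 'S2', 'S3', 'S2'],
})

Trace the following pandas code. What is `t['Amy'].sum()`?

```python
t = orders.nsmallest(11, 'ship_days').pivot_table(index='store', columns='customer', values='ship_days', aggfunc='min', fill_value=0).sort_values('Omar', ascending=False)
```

take 11 rows with smallest ship_days:
   customer  price  ship_days store
3       Wes    101          1    S4
0      Sara    147          2    S2
5      Omar    240          2    S2
12     Omar     46          2    S2
1       Pia     93          3    S4
11      Fay    211          3    S3
6       Amy    300          7    S2
7       Amy    217          8    S4
8       Pia     25          8    S3
10      Eli    227          8    S2
9      Omar     54          9    S4
pivot: rows=store, cols=customer, min(ship_days):
customer  Amy  Eli  Fay  Omar  Pia  Sara  Wes
store                                        
S2          7    8    0     2    0     2    0
S3          0    0    3     0    8     0    0
S4          8    0    0     9    3     0    1
sort by Omar descending:
customer  Amy  Eli  Fay  Omar  Pia  Sara  Wes
store                                        
S4          8    0    0     9    3     0    1
S2          7    8    0     2    0     2    0
S3          0    0    3     0    8     0    0
Finally, sum of column 'Amy' = 15.

15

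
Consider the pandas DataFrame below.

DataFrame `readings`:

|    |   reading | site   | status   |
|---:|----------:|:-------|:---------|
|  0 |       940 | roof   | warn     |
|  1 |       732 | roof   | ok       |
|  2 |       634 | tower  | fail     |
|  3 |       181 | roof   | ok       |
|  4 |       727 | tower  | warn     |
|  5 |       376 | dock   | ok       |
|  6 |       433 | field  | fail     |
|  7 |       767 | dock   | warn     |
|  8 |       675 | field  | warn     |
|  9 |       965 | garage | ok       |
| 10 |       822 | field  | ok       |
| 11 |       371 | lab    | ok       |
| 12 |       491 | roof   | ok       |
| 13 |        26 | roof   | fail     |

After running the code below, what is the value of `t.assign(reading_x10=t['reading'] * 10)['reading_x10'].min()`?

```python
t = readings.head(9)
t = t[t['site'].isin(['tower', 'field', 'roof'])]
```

1810

take first 9 rows:
   reading   site status
0      940   roof   warn
1      732   roof     ok
2      634  tower   fail
3      181   roof     ok
4      727  tower   warn
5      376   dock     ok
6      433  field   fail
7      767   dock   warn
8      675  field   warn
filter rows where site in ['tower', 'field', 'roof']:
   reading   site status
0      940   roof   warn
1      732   roof     ok
2      634  tower   fail
3      181   roof     ok
4      727  tower   warn
6      433  field   fail
8      675  field   warn
add column reading_x10 = t['reading'] * 10:
   reading   site status  reading_x10
0      940   roof   warn         9400
1      732   roof     ok         7320
2      634  tower   fail         6340
3      181   roof     ok         1810
4      727  tower   warn         7270
6      433  field   fail         4330
8      675  field   warn         6750
Finally, min of column 'reading_x10' = 1810.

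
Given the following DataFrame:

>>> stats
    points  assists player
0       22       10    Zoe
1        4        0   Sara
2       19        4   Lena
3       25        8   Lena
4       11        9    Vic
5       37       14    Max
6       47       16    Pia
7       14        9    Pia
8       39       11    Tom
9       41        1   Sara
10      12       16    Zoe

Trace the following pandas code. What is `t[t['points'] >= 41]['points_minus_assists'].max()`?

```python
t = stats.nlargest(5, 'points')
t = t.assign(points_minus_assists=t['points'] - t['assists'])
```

40

take 5 rows with largest points:
   points  assists player
6      47       16    Pia
9      41        1   Sara
8      39       11    Tom
5      37       14    Max
3      25        8   Lena
add column points_minus_assists = t['points'] - t['assists']:
   points  assists player  points_minus_assists
6      47       16    Pia                    31
9      41        1   Sara                    40
8      39       11    Tom                    28
5      37       14    Max                    23
3      25        8   Lena                    17
filter rows where points >= 41:
   points  assists player  points_minus_assists
6      47       16    Pia                    31
9      41        1   Sara                    40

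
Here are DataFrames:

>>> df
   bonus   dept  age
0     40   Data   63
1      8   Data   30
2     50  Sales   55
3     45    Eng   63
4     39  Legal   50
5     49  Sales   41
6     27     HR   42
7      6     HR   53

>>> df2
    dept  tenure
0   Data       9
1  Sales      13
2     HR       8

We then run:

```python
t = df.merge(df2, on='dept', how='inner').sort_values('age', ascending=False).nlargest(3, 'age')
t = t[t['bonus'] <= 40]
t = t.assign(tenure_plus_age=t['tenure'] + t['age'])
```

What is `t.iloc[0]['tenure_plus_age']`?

72

merge on 'dept' (how='inner') → 6 rows:
   bonus   dept  age  tenure
0     40   Data   63       9
1      8   Data   30       9
2     50  Sales   55      13
3     49  Sales   41      13
4     27     HR   42       8
5      6     HR   53       8
sort by age descending:
   bonus   dept  age  tenure
0     40   Data   63       9
2     50  Sales   55      13
5      6     HR   53       8
4     27     HR   42       8
3     49  Sales   41      13
1      8   Data   30       9
take 3 rows with largest age:
   bonus   dept  age  tenure
0     40   Data   63       9
2     50  Sales   55      13
5      6     HR   53       8
filter rows where bonus <= 40:
   bonus  dept  age  tenure
0     40  Data   63       9
5      6    HR   53       8
add column tenure_plus_age = t['tenure'] + t['age']:
   bonus  dept  age  tenure  tenure_plus_age
0     40  Data   63       9               72
5      6    HR   53       8               61
Hence 72.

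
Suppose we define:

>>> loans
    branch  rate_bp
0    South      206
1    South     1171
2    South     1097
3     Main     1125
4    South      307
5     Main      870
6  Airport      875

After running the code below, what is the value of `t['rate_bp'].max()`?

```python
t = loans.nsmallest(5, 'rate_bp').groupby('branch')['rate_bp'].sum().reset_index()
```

take 5 rows with smallest rate_bp:
    branch  rate_bp
0    South      206
4    South      307
5     Main      870
6  Airport      875
2    South     1097
group by branch, sum of rate_bp:
branch
Airport     875
Main        870
South      1610
Name: rate_bp, dtype: int64
reset_index():
    branch  rate_bp
0  Airport      875
1     Main      870
2    South     1610

1610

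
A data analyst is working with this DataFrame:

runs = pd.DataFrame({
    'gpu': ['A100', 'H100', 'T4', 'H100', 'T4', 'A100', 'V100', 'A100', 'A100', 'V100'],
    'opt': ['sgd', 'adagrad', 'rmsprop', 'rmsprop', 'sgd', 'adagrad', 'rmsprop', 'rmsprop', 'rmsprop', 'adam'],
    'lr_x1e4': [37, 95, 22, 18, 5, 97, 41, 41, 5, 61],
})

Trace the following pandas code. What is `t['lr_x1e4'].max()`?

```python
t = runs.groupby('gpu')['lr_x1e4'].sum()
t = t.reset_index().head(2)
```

180

group by gpu, sum of lr_x1e4:
gpu
A100    180
H100    113
T4       27
V100    102
Name: lr_x1e4, dtype: int64
reset_index():
    gpu  lr_x1e4
0  A100      180
1  H100      113
2    T4       27
3  V100      102
take first 2 rows:
    gpu  lr_x1e4
0  A100      180
1  H100      113
Reading off the max of column 'lr_x1e4', we get 180.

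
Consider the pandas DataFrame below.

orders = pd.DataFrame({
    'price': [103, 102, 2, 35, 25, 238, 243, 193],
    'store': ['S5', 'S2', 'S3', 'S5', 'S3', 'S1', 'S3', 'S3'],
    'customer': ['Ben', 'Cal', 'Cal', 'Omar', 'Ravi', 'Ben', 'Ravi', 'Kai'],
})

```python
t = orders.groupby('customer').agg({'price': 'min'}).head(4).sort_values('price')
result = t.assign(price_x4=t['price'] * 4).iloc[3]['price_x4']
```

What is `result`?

group by customer, min of price:
          price
customer       
Ben         103
Cal           2
Kai         193
Omar         35
Ravi         25
take first 4 rows:
          price
customer       
Ben         103
Cal           2
Kai         193
Omar         35
sort by price:
          price
customer       
Cal           2
Omar         35
Ben         103
Kai         193
add column price_x4 = t['price'] * 4:
          price  price_x4
customer                 
Cal           2         8
Omar         35       140
Ben         103       412
Kai         193       772
Finally, value at position 3, column 'price_x4' = 772.

772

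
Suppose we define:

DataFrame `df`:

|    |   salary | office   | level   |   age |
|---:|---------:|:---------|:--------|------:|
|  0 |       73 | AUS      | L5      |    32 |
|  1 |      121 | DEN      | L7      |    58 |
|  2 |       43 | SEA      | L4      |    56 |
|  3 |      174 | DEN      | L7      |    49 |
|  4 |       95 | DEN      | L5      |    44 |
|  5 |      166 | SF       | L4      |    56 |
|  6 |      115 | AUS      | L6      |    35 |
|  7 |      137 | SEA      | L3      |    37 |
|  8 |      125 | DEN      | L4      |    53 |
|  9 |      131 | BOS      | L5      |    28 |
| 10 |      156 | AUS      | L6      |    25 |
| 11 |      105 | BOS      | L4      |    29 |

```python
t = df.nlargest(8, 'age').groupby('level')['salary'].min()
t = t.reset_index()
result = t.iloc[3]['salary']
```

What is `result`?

take 8 rows with largest age:
   salary office level  age
1     121    DEN    L7   58
2      43    SEA    L4   56
5     166     SF    L4   56
8     125    DEN    L4   53
3     174    DEN    L7   49
4      95    DEN    L5   44
7     137    SEA    L3   37
6     115    AUS    L6   35
group by level, min of salary:
level
L3    137
L4     43
L5     95
L6    115
L7    121
Name: salary, dtype: int64
reset_index():
  level  salary
0    L3     137
1    L4      43
2    L5      95
3    L6     115
4    L7     121
Finally, value at position 3, column 'salary' = 115.

115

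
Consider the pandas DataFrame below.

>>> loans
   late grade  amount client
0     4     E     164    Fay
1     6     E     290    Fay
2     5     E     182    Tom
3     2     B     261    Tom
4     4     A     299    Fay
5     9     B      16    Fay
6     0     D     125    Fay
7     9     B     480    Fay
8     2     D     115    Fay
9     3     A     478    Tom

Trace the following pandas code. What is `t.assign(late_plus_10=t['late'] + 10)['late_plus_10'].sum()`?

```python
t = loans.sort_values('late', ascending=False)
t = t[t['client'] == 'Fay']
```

104

sort by late descending:
   late grade  amount client
5     9     B      16    Fay
7     9     B     480    Fay
1     6     E     290    Fay
2     5     E     182    Tom
0     4     E     164    Fay
4     4     A     299    Fay
9     3     A     478    Tom
3     2     B     261    Tom
8     2     D     115    Fay
6     0     D     125    Fay
filter rows where client == 'Fay':
   late grade  amount client
5     9     B      16    Fay
7     9     B     480    Fay
1     6     E     290    Fay
0     4     E     164    Fay
4     4     A     299    Fay
8     2     D     115    Fay
6     0     D     125    Fay
add column late_plus_10 = t['late'] + 10:
   late grade  amount client  late_plus_10
5     9     B      16    Fay            19
7     9     B     480    Fay            19
1     6     E     290    Fay            16
0     4     E     164    Fay            14
4     4     A     299    Fay            14
8     2     D     115    Fay            12
6     0     D     125    Fay            10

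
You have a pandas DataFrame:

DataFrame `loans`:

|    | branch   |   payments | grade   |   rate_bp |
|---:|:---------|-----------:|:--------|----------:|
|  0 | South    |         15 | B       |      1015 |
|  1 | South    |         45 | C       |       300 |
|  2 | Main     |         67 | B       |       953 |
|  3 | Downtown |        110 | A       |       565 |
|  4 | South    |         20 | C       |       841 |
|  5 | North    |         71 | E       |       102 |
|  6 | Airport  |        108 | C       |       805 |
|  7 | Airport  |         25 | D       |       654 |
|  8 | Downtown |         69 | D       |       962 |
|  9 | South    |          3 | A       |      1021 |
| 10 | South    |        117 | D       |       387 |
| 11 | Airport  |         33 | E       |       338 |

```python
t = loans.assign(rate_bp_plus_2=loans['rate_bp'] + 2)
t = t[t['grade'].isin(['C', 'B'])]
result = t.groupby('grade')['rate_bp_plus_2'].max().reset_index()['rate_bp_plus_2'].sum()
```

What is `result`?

add column rate_bp_plus_2 = loans['rate_bp'] + 2:
      branch  payments grade  rate_bp  rate_bp_plus_2
0      South        15     B     1015            1017
1      South        45     C      300             302
2       Main        67     B      953             955
3   Downtown       110     A      565             567
4      South        20     C      841             843
5      North        71     E      102             104
6    Airport       108     C      805             807
7    Airport        25     D      654             656
8   Downtown        69     D      962             964
9      South         3     A     1021            1023
10     South       117     D      387             389
11   Airport        33     E      338             340
filter rows where grade in ['C', 'B']:
    branch  payments grade  rate_bp  rate_bp_plus_2
0    South        15     B     1015            1017
1    South        45     C      300             302
2     Main        67     B      953             955
4    South        20     C      841             843
6  Airport       108     C      805             807
group by grade, max of rate_bp_plus_2:
grade
B    1017
C     843
Name: rate_bp_plus_2, dtype: int64
reset_index():
  grade  rate_bp_plus_2
0     B            1017
1     C             843
Finally, sum of column 'rate_bp_plus_2' = 1860.

1860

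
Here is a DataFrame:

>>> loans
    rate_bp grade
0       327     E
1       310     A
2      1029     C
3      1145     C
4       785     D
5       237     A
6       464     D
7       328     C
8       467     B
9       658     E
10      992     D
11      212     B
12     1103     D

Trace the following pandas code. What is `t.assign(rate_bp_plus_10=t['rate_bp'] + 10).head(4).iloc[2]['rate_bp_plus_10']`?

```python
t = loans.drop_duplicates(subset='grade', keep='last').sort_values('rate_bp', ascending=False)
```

drop duplicate grade (keep=last):
    rate_bp grade
5       237     A
7       328     C
9       658     E
11      212     B
12     1103     D
sort by rate_bp descending:
    rate_bp grade
12     1103     D
9       658     E
7       328     C
5       237     A
11      212     B
add column rate_bp_plus_10 = t['rate_bp'] + 10:
    rate_bp grade  rate_bp_plus_10
12     1103     D             1113
9       658     E              668
7       328     C              338
5       237     A              247
11      212     B              222
take first 4 rows:
    rate_bp grade  rate_bp_plus_10
12     1103     D             1113
9       658     E              668
7       328     C              338
5       237     A              247
Then the value at position 2, column 'rate_bp_plus_10': 338

338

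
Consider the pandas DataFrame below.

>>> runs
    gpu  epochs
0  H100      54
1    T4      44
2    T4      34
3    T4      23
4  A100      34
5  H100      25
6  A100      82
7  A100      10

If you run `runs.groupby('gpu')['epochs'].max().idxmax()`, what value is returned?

A100

group by gpu, max of epochs:
gpu
A100    82
H100    54
T4      44
Name: epochs, dtype: int64
So idxmax() = A100.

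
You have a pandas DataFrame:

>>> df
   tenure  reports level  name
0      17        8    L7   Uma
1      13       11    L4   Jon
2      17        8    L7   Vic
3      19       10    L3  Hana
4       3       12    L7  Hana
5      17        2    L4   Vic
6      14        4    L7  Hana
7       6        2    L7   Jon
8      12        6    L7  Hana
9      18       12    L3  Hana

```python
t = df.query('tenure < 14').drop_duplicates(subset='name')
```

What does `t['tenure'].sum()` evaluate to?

filter rows where tenure < 14:
   tenure  reports level  name
1      13       11    L4   Jon
4       3       12    L7  Hana
7       6        2    L7   Jon
8      12        6    L7  Hana
drop duplicate name (keep=first):
   tenure  reports level  name
1      13       11    L4   Jon
4       3       12    L7  Hana

16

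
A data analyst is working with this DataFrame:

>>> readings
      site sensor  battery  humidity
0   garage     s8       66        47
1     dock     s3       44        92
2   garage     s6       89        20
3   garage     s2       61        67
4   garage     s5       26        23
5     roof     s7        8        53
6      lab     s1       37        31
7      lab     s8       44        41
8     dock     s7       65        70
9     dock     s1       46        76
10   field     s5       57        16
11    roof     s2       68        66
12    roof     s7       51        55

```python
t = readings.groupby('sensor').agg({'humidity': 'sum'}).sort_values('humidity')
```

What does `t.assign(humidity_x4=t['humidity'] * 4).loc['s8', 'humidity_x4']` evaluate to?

group by sensor, sum of humidity:
        humidity
sensor          
s1           107
s2           133
s3            92
s5            39
s6            20
s7           178
s8            88
sort by humidity:
        humidity
sensor          
s6            20
s5            39
s8            88
s3            92
s1           107
s2           133
s7           178
add column humidity_x4 = t['humidity'] * 4:
        humidity  humidity_x4
sensor                       
s6            20           80
s5            39          156
s8            88          352
s3            92          368
s1           107          428
s2           133          532
s7           178          712
So loc['s8', 'humidity_x4'] = 352.

352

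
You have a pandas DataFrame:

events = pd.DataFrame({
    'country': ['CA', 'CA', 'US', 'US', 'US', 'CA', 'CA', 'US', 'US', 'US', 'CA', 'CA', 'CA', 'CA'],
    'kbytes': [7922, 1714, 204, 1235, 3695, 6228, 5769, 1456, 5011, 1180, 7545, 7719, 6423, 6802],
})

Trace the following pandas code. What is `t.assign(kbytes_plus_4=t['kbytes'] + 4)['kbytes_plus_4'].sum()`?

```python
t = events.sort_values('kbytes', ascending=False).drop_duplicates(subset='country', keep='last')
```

1926

sort by kbytes descending:
   country  kbytes
0       CA    7922
11      CA    7719
10      CA    7545
13      CA    6802
12      CA    6423
5       CA    6228
6       CA    5769
8       US    5011
4       US    3695
1       CA    1714
7       US    1456
3       US    1235
9       US    1180
2       US     204
drop duplicate country (keep=last):
  country  kbytes
1      CA    1714
2      US     204
add column kbytes_plus_4 = t['kbytes'] + 4:
  country  kbytes  kbytes_plus_4
1      CA    1714           1718
2      US     204            208
Finally, sum of column 'kbytes_plus_4' = 1926.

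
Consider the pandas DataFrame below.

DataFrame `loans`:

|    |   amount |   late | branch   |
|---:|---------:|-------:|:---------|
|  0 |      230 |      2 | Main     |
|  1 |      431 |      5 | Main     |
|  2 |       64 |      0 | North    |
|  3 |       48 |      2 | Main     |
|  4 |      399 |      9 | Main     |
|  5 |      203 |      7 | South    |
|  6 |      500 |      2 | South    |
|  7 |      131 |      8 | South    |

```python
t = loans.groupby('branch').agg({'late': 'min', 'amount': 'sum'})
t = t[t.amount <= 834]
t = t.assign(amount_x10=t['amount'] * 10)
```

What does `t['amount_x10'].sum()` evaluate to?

8980

group by branch: min(late), sum(amount):
        late  amount
branch              
Main       2    1108
North      0      64
South      2     834
filter rows where amount <= 834:
        late  amount
branch              
North      0      64
South      2     834
add column amount_x10 = t['amount'] * 10:
        late  amount  amount_x10
branch                          
North      0      64         640
South      2     834        8340
Finally, sum of column 'amount_x10' = 8980.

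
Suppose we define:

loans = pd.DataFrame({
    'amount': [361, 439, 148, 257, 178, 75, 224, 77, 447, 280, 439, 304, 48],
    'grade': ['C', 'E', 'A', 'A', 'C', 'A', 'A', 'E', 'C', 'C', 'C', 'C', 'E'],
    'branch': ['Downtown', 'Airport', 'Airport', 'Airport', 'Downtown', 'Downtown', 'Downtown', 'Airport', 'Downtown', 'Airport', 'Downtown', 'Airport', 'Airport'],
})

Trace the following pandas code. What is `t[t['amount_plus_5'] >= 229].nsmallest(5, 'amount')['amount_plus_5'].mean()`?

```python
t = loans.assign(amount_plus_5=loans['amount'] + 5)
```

290.2

add column amount_plus_5 = loans['amount'] + 5:
    amount grade    branch  amount_plus_5
0      361     C  Downtown            366
1      439     E   Airport            444
2      148     A   Airport            153
3      257     A   Airport            262
4      178     C  Downtown            183
5       75     A  Downtown             80
6      224     A  Downtown            229
7       77     E   Airport             82
8      447     C  Downtown            452
9      280     C   Airport            285
10     439     C  Downtown            444
11     304     C   Airport            309
12      48     E   Airport             53
filter rows where amount_plus_5 >= 229:
    amount grade    branch  amount_plus_5
0      361     C  Downtown            366
1      439     E   Airport            444
3      257     A   Airport            262
6      224     A  Downtown            229
8      447     C  Downtown            452
9      280     C   Airport            285
10     439     C  Downtown            444
11     304     C   Airport            309
take 5 rows with smallest amount:
    amount grade    branch  amount_plus_5
6      224     A  Downtown            229
3      257     A   Airport            262
9      280     C   Airport            285
11     304     C   Airport            309
0      361     C  Downtown            366
mean of column 'amount_plus_5' → 290.2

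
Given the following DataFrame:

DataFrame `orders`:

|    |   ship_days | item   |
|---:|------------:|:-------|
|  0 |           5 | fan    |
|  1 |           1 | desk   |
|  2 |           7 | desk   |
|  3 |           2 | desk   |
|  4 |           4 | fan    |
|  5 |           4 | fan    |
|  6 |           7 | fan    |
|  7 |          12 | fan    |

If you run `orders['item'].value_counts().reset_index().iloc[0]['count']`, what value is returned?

5

value_counts of item:
item
fan     5
desk    3
Name: count, dtype: int64
reset_index():
   item  count
0   fan      5
1  desk      3
Reading off the value at position 0, column 'count', we get 5.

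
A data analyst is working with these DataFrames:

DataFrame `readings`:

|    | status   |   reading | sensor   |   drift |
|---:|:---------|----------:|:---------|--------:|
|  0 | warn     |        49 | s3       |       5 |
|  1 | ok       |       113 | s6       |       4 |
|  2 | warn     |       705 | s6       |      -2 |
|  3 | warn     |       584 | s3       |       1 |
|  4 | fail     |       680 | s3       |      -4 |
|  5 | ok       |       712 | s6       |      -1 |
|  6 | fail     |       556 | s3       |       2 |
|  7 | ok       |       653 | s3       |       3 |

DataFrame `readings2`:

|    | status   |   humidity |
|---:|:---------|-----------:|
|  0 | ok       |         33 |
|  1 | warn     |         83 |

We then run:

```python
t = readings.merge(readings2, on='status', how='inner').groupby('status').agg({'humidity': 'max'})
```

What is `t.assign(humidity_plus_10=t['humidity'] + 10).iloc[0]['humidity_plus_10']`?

43

merge on 'status' (how='inner') → 6 rows:
  status  reading sensor  drift  humidity
0   warn       49     s3      5        83
1     ok      113     s6      4        33
2   warn      705     s6     -2        83
3   warn      584     s3      1        83
4     ok      712     s6     -1        33
5     ok      653     s3      3        33
group by status, max of humidity:
        humidity
status          
ok            33
warn          83
add column humidity_plus_10 = t['humidity'] + 10:
        humidity  humidity_plus_10
status                            
ok            33                43
warn          83                93
The value at position 0, column 'humidity_plus_10' is 43.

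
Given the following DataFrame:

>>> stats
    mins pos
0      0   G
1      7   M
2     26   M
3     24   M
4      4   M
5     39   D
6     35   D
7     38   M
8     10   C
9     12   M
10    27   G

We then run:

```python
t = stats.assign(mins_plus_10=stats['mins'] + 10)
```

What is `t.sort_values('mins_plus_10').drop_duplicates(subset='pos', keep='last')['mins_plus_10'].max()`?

49

add column mins_plus_10 = stats['mins'] + 10:
    mins pos  mins_plus_10
0      0   G            10
1      7   M            17
2     26   M            36
3     24   M            34
4      4   M            14
5     39   D            49
6     35   D            45
7     38   M            48
8     10   C            20
9     12   M            22
10    27   G            37
sort by mins_plus_10:
    mins pos  mins_plus_10
0      0   G            10
4      4   M            14
1      7   M            17
8     10   C            20
9     12   M            22
3     24   M            34
2     26   M            36
10    27   G            37
6     35   D            45
7     38   M            48
5     39   D            49
drop duplicate pos (keep=last):
    mins pos  mins_plus_10
8     10   C            20
10    27   G            37
7     38   M            48
5     39   D            49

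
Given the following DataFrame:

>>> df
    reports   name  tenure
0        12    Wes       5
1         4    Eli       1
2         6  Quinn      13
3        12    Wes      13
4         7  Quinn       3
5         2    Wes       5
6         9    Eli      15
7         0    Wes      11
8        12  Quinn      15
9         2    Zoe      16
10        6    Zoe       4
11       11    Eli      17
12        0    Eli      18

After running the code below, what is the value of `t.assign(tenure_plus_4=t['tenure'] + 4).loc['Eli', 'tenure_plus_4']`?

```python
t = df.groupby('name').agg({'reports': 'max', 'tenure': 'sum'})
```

group by name: max(reports), sum(tenure):
       reports  tenure
name                  
Eli         11      51
Quinn       12      31
Wes         12      34
Zoe          6      20
add column tenure_plus_4 = t['tenure'] + 4:
       reports  tenure  tenure_plus_4
name                                 
Eli         11      51             55
Quinn       12      31             35
Wes         12      34             38
Zoe          6      20             24

55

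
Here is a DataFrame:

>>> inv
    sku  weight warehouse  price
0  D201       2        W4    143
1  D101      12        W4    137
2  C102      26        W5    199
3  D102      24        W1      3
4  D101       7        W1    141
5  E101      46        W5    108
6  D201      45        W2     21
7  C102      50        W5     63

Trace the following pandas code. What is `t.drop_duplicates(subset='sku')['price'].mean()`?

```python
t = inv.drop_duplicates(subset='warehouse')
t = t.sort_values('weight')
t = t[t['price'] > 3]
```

drop duplicate warehouse (keep=first):
    sku  weight warehouse  price
0  D201       2        W4    143
2  C102      26        W5    199
3  D102      24        W1      3
6  D201      45        W2     21
sort by weight:
    sku  weight warehouse  price
0  D201       2        W4    143
3  D102      24        W1      3
2  C102      26        W5    199
6  D201      45        W2     21
filter rows where price > 3:
    sku  weight warehouse  price
0  D201       2        W4    143
2  C102      26        W5    199
6  D201      45        W2     21
drop duplicate sku (keep=first):
    sku  weight warehouse  price
0  D201       2        W4    143
2  C102      26        W5    199

171.0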